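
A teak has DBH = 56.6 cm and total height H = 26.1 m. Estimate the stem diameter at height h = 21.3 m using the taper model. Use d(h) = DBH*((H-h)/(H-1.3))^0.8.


Taper: d(h) = DBH * ((H - h) / (H - 1.3))^0.8
Numerator = H - h = 26.1 - 21.3 = 4.8 m
Denominator = H - 1.3 = 26.1 - 1.3 = 24.8 m
Ratio = 4.8 / 24.8 = 0.19355
d = 56.6 * 0.19355^0.8 = 15.2 cm

15.2


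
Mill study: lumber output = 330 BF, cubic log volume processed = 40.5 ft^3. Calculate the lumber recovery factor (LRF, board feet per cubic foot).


Formula: LRF = Lumber Output (BF) / Log Input (ft^3)
LRF = 330 BF / 40.5 ft^3
LRF = 8.15 BF/ft^3

8.15


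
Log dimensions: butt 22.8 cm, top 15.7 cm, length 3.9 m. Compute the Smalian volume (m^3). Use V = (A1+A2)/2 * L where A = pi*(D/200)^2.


Smalian: V = (A1 + A2)/2 * L,  A = pi*(D/200)^2
A1 = pi*(22.8/200)^2 = 0.040828 m^2
A2 = pi*(15.7/200)^2 = 0.019359 m^2
V = (0.040828+0.019359)/2*3.9 = 0.1174 m^3

0.1174


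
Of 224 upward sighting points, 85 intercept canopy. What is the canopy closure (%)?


Formula: Canopy closure = covered points / total points * 100
Closure = 85 / 224 * 100
Closure = 0.3795 * 100 = 37.9%

37.9


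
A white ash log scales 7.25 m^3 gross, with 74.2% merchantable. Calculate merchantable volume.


Formula: MV = V_total * (merchantable_pct / 100)
Merchantable fraction = 74.2% / 100 = 0.742
MV = 7.25 m^3 * 0.742 = 5.38 m^3

5.38


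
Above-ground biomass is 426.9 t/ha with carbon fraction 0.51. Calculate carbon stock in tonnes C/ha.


Formula: Carbon Stock = Biomass * Carbon Fraction
C = 426.9 t/ha * 0.51
C = 217.7 t C/ha

217.7


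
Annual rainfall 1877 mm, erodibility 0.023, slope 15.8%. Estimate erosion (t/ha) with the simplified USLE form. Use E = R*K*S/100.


Formula: E = R * K * S / 100  (simplified USLE)
R * K = 1877 * 0.023 = 43.171
E = 43.171 * 15.8 / 100 = 6.82 t/ha

6.82


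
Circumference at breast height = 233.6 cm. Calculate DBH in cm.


Formula: DBH = C / pi
DBH = 233.6 / pi
pi = 3.14159...
DBH = 74.4 cm

74.4


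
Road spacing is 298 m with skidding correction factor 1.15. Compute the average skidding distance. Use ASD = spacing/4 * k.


Formula: ASD = (spacing / 4) * correction
Uncorrected distance = spacing / 4 = 298 / 4 = 74.5 m
ASD = 74.5 * 1.15 = 86 m

86


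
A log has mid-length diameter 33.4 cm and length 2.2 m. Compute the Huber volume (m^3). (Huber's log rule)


Huber: V = Am * L,  Am = pi*(Dm/200)^2
Am = pi*(33.4/200)^2 = 0.087616 m^2
V = 0.087616*2.2 = 0.1928 m^3

0.1928


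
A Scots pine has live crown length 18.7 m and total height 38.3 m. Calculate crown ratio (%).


Formula: Crown Ratio = (Crown Length / Total Height) * 100
CR = (18.7 m / 38.3 m) * 100
CR = 0.4883 * 100 = 48.8%

48.8


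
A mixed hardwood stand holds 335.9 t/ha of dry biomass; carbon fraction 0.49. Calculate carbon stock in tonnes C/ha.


Formula: Carbon Stock = Biomass * Carbon Fraction
C = 335.9 t/ha * 0.49
C = 164.6 t C/ha

164.6


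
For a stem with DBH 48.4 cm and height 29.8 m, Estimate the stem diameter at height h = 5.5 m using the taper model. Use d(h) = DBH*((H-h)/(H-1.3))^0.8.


Taper: d(h) = DBH * ((H - h) / (H - 1.3))^0.8
Numerator = H - h = 29.8 - 5.5 = 24.3 m
Denominator = H - 1.3 = 29.8 - 1.3 = 28.5 m
Ratio = 24.3 / 28.5 = 0.85263
d = 48.4 * 0.85263^0.8 = 42.6 cm

42.6


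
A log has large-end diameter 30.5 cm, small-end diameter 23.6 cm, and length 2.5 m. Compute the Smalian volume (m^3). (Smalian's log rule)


Smalian: V = (A1 + A2)/2 * L,  A = pi*(D/200)^2
A1 = pi*(30.5/200)^2 = 0.073062 m^2
A2 = pi*(23.6/200)^2 = 0.043744 m^2
V = (0.073062+0.043744)/2*2.5 = 0.146 m^3

0.146


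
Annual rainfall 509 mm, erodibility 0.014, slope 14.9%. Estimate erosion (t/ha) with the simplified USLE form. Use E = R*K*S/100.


Formula: E = R * K * S / 100  (simplified USLE)
R * K = 509 * 0.014 = 7.126
E = 7.126 * 14.9 / 100 = 1.06 t/ha

1.06


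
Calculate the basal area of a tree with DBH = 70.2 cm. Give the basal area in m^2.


Formula: BA = pi * (DBH/2)^2 / 10000  (cm^2 to m^2)
Radius = DBH/2 = 70.2/2 = 35.1 cm
BA = pi * 35.1^2 / 10000
   = 3870.4736 cm^2 / 10000
   = 0.387 m^2

0.387


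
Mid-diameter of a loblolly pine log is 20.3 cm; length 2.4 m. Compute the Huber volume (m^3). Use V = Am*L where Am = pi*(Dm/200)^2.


Huber: V = Am * L,  Am = pi*(Dm/200)^2
Am = pi*(20.3/200)^2 = 0.032365 m^2
V = 0.032365*2.4 = 0.0777 m^3

0.0777


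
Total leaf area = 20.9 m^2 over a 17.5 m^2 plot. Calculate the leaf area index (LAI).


Formula: LAI = total leaf area / ground area  (dimensionless)
LAI = 20.9 m^2 / 17.5 m^2
LAI = 1.19

1.19


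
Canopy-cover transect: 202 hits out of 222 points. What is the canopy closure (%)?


Formula: Canopy closure = covered points / total points * 100
Closure = 202 / 222 * 100
Closure = 0.9099 * 100 = 91.0%

91.0


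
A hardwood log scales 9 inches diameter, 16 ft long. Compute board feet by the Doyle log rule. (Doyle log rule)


Doyle: BF = (D - 4)^2 * L / 16
Adjusted diameter = 9 - 4 = 5 in
(D-4)^2 = 5^2 = 25
BF = 25 * 16 / 16 = 25 BF

25


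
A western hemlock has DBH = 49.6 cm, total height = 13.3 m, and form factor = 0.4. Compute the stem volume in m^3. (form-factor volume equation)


Formula: V = pi * (DBH/200)^2 * H * ff
Radius = DBH/200 = 49.6/200 = 0.248 m
Radius^2 = 0.248^2 = 0.061504 m^2
V = pi * 0.061504 * 13.3 * 0.4
V = 1.028 m^3

1.028


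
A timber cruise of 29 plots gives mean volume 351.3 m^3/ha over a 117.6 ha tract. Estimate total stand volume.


Formula: Total Volume = Mean Volume per ha * Total Area
Total Volume = 351.3 m^3/ha * 117.6 ha
Total Volume = 41313 m^3

41313


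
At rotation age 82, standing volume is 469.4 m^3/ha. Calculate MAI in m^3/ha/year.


Formula: MAI = Total Volume / Stand Age
MAI = 469.4 m^3/ha / 82 years
MAI = 5.72 m^3/ha/year

5.72


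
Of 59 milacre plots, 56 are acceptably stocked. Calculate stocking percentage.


Formula: Stocking % = stocked plots / total plots * 100
Stocking = 56 / 59 * 100
Stocking = 0.9492 * 100 = 94.9%

94.9


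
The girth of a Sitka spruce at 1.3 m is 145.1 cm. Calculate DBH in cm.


Formula: DBH = C / pi
DBH = 145.1 / pi
pi = 3.14159...
DBH = 46.2 cm

46.2


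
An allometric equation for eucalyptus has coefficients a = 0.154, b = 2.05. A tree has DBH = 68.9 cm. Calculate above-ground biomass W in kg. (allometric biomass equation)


Formula: W = a * DBH^b  (allometric power law)
DBH^b = 68.9^2.05 = 5866.0992
W = 0.154 * 5866.0992 = 903.4 kg

903.4


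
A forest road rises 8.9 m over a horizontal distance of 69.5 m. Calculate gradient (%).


Formula: Gradient = rise / run * 100
Gradient = 8.9 / 69.5 * 100 = 12.8%

12.8


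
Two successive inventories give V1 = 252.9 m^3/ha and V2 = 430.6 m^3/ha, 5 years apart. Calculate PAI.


Formula: PAI = (V_T2 - V_T1) / (T2 - T1)
Volume increment = 430.6 - 252.9 = 177.7 m^3/ha
PAI = 177.7 / 5 = 35.54 m^3/ha/year

35.54


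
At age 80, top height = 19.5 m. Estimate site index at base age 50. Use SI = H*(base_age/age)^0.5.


Formula: SI = H_dom * (base_age / age)^0.5
Age ratio = 50 / 80 = 0.625
sqrt(age_ratio) = 0.79057
SI = 19.5 * 0.79057 = 15.4 m

15.4


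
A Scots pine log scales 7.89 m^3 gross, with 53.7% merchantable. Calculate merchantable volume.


Formula: MV = V_total * (merchantable_pct / 100)
Merchantable fraction = 53.7% / 100 = 0.537
MV = 7.89 m^3 * 0.537 = 4.237 m^3

4.237


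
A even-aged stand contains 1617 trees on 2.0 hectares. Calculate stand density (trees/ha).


Formula: Stand Density = N_trees / Area_ha
Density = 1617 trees / 2.0 ha
Density = 809 trees/ha

809


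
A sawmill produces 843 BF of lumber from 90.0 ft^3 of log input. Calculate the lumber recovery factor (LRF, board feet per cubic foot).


Formula: LRF = Lumber Output (BF) / Log Input (ft^3)
LRF = 843 BF / 90.0 ft^3
LRF = 9.37 BF/ft^3

9.37


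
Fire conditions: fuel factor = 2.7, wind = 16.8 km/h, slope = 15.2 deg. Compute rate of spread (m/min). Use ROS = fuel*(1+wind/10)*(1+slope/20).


Formula: ROS = fuel * (1 + wind/10) * (1 + slope/20)
Wind factor = 1 + 16.8/10 = 2.68
Slope factor = 1 + 15.2/20 = 1.76
ROS = 2.7 * 2.68 * 1.76 = 12.74 m/min

12.74


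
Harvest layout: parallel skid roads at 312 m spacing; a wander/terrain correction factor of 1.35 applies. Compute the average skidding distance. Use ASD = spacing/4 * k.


Formula: ASD = (spacing / 4) * correction
Uncorrected distance = spacing / 4 = 312 / 4 = 78 m
ASD = 78 * 1.35 = 105 m

105


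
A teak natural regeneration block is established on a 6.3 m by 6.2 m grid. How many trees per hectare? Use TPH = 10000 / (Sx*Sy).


Formula: TPH = 10000 m^2/ha / (spacing_x * spacing_y)
Area per tree = 6.3 m * 6.2 m = 39.06 m^2
TPH = 10000 / 39.06 = 256 trees/ha

256


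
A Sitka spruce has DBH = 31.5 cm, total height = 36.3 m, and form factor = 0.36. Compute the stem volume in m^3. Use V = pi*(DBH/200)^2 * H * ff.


Formula: V = pi * (DBH/200)^2 * H * ff
Radius = DBH/200 = 31.5/200 = 0.1575 m
Radius^2 = 0.1575^2 = 0.02480625 m^2
V = pi * 0.02480625 * 36.3 * 0.36
V = 1.018 m^3

1.018


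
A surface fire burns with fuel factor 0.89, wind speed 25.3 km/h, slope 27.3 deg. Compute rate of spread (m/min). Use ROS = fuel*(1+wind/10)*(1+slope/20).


Formula: ROS = fuel * (1 + wind/10) * (1 + slope/20)
Wind factor = 1 + 25.3/10 = 3.53
Slope factor = 1 + 27.3/20 = 2.365
ROS = 0.89 * 3.53 * 2.365 = 7.43 m/min

7.43


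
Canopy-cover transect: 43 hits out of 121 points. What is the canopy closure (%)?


Formula: Canopy closure = covered points / total points * 100
Closure = 43 / 121 * 100
Closure = 0.3554 * 100 = 35.5%

35.5


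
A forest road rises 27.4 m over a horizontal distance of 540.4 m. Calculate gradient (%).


Formula: Gradient = rise / run * 100
Gradient = 27.4 / 540.4 * 100 = 5.1%

5.1


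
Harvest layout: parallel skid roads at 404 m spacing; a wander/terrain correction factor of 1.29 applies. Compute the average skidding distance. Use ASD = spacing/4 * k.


Formula: ASD = (spacing / 4) * correction
Uncorrected distance = spacing / 4 = 404 / 4 = 101 m
ASD = 101 * 1.29 = 130 m

130


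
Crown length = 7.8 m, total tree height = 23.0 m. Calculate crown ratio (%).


Formula: Crown Ratio = (Crown Length / Total Height) * 100
CR = (7.8 m / 23.0 m) * 100
CR = 0.3391 * 100 = 33.9%

33.9


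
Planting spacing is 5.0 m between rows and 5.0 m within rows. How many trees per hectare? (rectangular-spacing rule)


Formula: TPH = 10000 m^2/ha / (spacing_x * spacing_y)
Area per tree = 5.0 m * 5.0 m = 25.0 m^2
TPH = 10000 / 25.0 = 400 trees/ha

400


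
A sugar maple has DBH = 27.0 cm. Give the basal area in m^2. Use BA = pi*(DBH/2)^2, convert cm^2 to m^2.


Formula: BA = pi * (DBH/2)^2 / 10000  (cm^2 to m^2)
Radius = DBH/2 = 27.0/2 = 13.5 cm
BA = pi * 13.5^2 / 10000
   = 572.5553 cm^2 / 10000
   = 0.0573 m^2

0.0573


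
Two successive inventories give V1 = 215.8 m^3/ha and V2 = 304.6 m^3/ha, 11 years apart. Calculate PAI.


Formula: PAI = (V_T2 - V_T1) / (T2 - T1)
Volume increment = 304.6 - 215.8 = 88.8 m^3/ha
PAI = 88.8 / 11 = 8.07 m^3/ha/year

8.07


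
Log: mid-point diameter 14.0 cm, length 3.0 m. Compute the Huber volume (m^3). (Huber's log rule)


Huber: V = Am * L,  Am = pi*(Dm/200)^2
Am = pi*(14.0/200)^2 = 0.015394 m^2
V = 0.015394*3.0 = 0.0462 m^3

0.0462


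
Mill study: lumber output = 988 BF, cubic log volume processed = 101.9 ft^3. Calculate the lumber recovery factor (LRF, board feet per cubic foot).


Formula: LRF = Lumber Output (BF) / Log Input (ft^3)
LRF = 988 BF / 101.9 ft^3
LRF = 9.7 BF/ft^3

9.7


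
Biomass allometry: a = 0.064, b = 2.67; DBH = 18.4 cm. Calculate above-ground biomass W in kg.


Formula: W = a * DBH^b  (allometric power law)
DBH^b = 18.4^2.67 = 2382.6683
W = 0.064 * 2382.6683 = 152.5 kg

152.5


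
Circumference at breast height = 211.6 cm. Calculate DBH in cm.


Formula: DBH = C / pi
DBH = 211.6 / pi
pi = 3.14159...
DBH = 67.4 cm

67.4


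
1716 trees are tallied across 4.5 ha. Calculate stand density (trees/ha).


Formula: Stand Density = N_trees / Area_ha
Density = 1716 trees / 4.5 ha
Density = 381 trees/ha

381


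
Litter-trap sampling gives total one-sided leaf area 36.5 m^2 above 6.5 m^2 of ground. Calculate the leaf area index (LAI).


Formula: LAI = total leaf area / ground area  (dimensionless)
LAI = 36.5 m^2 / 6.5 m^2
LAI = 5.62

5.62


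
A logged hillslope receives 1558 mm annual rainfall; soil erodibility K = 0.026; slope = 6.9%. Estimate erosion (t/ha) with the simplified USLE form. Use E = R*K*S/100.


Formula: E = R * K * S / 100  (simplified USLE)
R * K = 1558 * 0.026 = 40.508
E = 40.508 * 6.9 / 100 = 2.8 t/ha

2.8


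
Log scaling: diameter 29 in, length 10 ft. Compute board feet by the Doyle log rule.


Doyle: BF = (D - 4)^2 * L / 16
Adjusted diameter = 29 - 4 = 25 in
(D-4)^2 = 25^2 = 625
BF = 625 * 10 / 16 = 391 BF

391


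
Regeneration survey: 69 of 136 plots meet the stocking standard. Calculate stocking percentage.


Formula: Stocking % = stocked plots / total plots * 100
Stocking = 69 / 136 * 100
Stocking = 0.5074 * 100 = 50.7%

50.7


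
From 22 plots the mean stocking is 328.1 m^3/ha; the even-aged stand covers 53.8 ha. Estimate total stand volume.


Formula: Total Volume = Mean Volume per ha * Total Area
Total Volume = 328.1 m^3/ha * 53.8 ha
Total Volume = 17652 m^3

17652


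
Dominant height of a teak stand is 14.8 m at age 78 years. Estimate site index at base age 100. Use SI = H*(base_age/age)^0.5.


Formula: SI = H_dom * (base_age / age)^0.5
Age ratio = 100 / 78 = 1.28205
sqrt(age_ratio) = 1.13228
SI = 14.8 * 1.13228 = 16.8 m

16.8


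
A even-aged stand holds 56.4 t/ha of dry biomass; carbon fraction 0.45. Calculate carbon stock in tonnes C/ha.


Formula: Carbon Stock = Biomass * Carbon Fraction
C = 56.4 t/ha * 0.45
C = 25.4 t C/ha

25.4


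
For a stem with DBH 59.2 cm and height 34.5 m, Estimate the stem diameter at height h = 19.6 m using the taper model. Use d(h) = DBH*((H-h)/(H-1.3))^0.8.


Taper: d(h) = DBH * ((H - h) / (H - 1.3))^0.8
Numerator = H - h = 34.5 - 19.6 = 14.9 m
Denominator = H - 1.3 = 34.5 - 1.3 = 33.2 m
Ratio = 14.9 / 33.2 = 0.4488
d = 59.2 * 0.4488^0.8 = 31.2 cm

31.2


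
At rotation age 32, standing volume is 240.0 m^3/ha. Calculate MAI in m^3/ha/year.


Formula: MAI = Total Volume / Stand Age
MAI = 240.0 m^3/ha / 32 years
MAI = 7.5 m^3/ha/year

7.5


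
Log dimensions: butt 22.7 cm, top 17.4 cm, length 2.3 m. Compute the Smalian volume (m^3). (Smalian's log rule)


Smalian: V = (A1 + A2)/2 * L,  A = pi*(D/200)^2
A1 = pi*(22.7/200)^2 = 0.040471 m^2
A2 = pi*(17.4/200)^2 = 0.023779 m^2
V = (0.040471+0.023779)/2*2.3 = 0.0739 m^3

0.0739


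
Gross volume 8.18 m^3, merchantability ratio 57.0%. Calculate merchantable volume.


Formula: MV = V_total * (merchantable_pct / 100)
Merchantable fraction = 57.0% / 100 = 0.57
MV = 8.18 m^3 * 0.57 = 4.663 m^3

4.663


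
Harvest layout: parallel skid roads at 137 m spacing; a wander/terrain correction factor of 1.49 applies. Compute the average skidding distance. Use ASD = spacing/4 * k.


Formula: ASD = (spacing / 4) * correction
Uncorrected distance = spacing / 4 = 137 / 4 = 34.25 m
ASD = 34.25 * 1.49 = 51 m

51


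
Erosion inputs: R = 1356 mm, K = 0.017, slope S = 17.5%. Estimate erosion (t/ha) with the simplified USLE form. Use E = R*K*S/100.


Formula: E = R * K * S / 100  (simplified USLE)
R * K = 1356 * 0.017 = 23.052
E = 23.052 * 17.5 / 100 = 4.03 t/ha

4.03


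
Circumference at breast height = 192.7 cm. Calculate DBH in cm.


Formula: DBH = C / pi
DBH = 192.7 / pi
pi = 3.14159...
DBH = 61.3 cm

61.3


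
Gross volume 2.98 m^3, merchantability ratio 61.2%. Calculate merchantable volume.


Formula: MV = V_total * (merchantable_pct / 100)
Merchantable fraction = 61.2% / 100 = 0.612
MV = 2.98 m^3 * 0.612 = 1.824 m^3

1.824


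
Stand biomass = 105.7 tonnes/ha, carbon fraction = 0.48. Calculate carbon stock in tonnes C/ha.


Formula: Carbon Stock = Biomass * Carbon Fraction
C = 105.7 t/ha * 0.48
C = 50.7 t C/ha

50.7


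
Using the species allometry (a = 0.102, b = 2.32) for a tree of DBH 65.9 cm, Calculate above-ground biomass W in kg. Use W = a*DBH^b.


Formula: W = a * DBH^b  (allometric power law)
DBH^b = 65.9^2.32 = 16588.7691
W = 0.102 * 16588.7691 = 1692.1 kg

1692.1


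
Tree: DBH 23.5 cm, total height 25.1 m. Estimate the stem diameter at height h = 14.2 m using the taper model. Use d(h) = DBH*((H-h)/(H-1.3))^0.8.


Taper: d(h) = DBH * ((H - h) / (H - 1.3))^0.8
Numerator = H - h = 25.1 - 14.2 = 10.9 m
Denominator = H - 1.3 = 25.1 - 1.3 = 23.8 m
Ratio = 10.9 / 23.8 = 0.45798
d = 23.5 * 0.45798^0.8 = 12.6 cm

12.6


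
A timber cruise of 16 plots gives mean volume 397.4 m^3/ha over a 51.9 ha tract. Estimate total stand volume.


Formula: Total Volume = Mean Volume per ha * Total Area
Total Volume = 397.4 m^3/ha * 51.9 ha
Total Volume = 20625 m^3

20625


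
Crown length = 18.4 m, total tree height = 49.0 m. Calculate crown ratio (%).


Formula: Crown Ratio = (Crown Length / Total Height) * 100
CR = (18.4 m / 49.0 m) * 100
CR = 0.3755 * 100 = 37.6%

37.6


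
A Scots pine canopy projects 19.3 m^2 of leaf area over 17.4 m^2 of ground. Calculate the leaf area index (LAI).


Formula: LAI = total leaf area / ground area  (dimensionless)
LAI = 19.3 m^2 / 17.4 m^2
LAI = 1.11

1.11


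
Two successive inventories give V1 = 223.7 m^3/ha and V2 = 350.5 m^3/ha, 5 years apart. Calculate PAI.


Formula: PAI = (V_T2 - V_T1) / (T2 - T1)
Volume increment = 350.5 - 223.7 = 126.8 m^3/ha
PAI = 126.8 / 5 = 25.36 m^3/ha/year

25.36


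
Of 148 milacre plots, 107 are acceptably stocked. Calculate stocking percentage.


Formula: Stocking % = stocked plots / total plots * 100
Stocking = 107 / 148 * 100
Stocking = 0.723 * 100 = 72.3%

72.3


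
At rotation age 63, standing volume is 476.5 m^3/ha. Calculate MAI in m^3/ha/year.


Formula: MAI = Total Volume / Stand Age
MAI = 476.5 m^3/ha / 63 years
MAI = 7.56 m^3/ha/year

7.56


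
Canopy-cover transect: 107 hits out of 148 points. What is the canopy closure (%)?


Formula: Canopy closure = covered points / total points * 100
Closure = 107 / 148 * 100
Closure = 0.723 * 100 = 72.3%

72.3


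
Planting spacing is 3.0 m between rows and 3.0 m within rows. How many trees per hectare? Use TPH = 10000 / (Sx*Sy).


Formula: TPH = 10000 m^2/ha / (spacing_x * spacing_y)
Area per tree = 3.0 m * 3.0 m = 9.0 m^2
TPH = 10000 / 9.0 = 1111 trees/ha

1111


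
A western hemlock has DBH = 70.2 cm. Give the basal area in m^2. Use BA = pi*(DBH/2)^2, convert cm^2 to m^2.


Formula: BA = pi * (DBH/2)^2 / 10000  (cm^2 to m^2)
Radius = DBH/2 = 70.2/2 = 35.1 cm
BA = pi * 35.1^2 / 10000
   = 3870.4736 cm^2 / 10000
   = 0.387 m^2

0.387


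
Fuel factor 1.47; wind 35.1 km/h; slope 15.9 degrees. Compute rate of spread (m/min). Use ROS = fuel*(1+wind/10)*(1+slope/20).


Formula: ROS = fuel * (1 + wind/10) * (1 + slope/20)
Wind factor = 1 + 35.1/10 = 4.51
Slope factor = 1 + 15.9/20 = 1.795
ROS = 1.47 * 4.51 * 1.795 = 11.9 m/min

11.9


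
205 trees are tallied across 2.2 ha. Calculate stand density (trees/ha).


Formula: Stand Density = N_trees / Area_ha
Density = 205 trees / 2.2 ha
Density = 93 trees/ha

93


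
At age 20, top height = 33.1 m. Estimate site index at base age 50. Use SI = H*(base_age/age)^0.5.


Formula: SI = H_dom * (base_age / age)^0.5
Age ratio = 50 / 20 = 2.5
sqrt(age_ratio) = 1.58114
SI = 33.1 * 1.58114 = 52.3 m

52.3


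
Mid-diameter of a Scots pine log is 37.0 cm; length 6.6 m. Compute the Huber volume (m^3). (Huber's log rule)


Huber: V = Am * L,  Am = pi*(Dm/200)^2
Am = pi*(37.0/200)^2 = 0.107521 m^2
V = 0.107521*6.6 = 0.7096 m^3

0.7096


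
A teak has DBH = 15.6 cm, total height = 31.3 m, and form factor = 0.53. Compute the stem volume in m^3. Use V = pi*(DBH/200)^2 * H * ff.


Formula: V = pi * (DBH/200)^2 * H * ff
Radius = DBH/200 = 15.6/200 = 0.078 m
Radius^2 = 0.078^2 = 0.006084 m^2
V = pi * 0.006084 * 31.3 * 0.53
V = 0.317 m^3

0.317


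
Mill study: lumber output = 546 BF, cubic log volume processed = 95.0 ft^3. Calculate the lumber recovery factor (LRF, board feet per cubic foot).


Formula: LRF = Lumber Output (BF) / Log Input (ft^3)
LRF = 546 BF / 95.0 ft^3
LRF = 5.75 BF/ft^3

5.75


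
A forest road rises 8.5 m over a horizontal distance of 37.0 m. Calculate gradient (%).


Formula: Gradient = rise / run * 100
Gradient = 8.5 / 37.0 * 100 = 23.0%

23.0


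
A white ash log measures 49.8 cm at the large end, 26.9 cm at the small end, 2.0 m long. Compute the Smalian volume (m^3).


Smalian: V = (A1 + A2)/2 * L,  A = pi*(D/200)^2
A1 = pi*(49.8/200)^2 = 0.194782 m^2
A2 = pi*(26.9/200)^2 = 0.056832 m^2
V = (0.194782+0.056832)/2*2.0 = 0.2516 m^3

0.2516


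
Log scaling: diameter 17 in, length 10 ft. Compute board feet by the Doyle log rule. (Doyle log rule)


Doyle: BF = (D - 4)^2 * L / 16
Adjusted diameter = 17 - 4 = 13 in
(D-4)^2 = 13^2 = 169
BF = 169 * 10 / 16 = 106 BF

106


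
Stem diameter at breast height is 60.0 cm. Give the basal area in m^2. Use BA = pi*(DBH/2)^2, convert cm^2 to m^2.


Formula: BA = pi * (DBH/2)^2 / 10000  (cm^2 to m^2)
Radius = DBH/2 = 60.0/2 = 30.0 cm
BA = pi * 30.0^2 / 10000
   = 2827.4334 cm^2 / 10000
   = 0.2827 m^2

0.2827


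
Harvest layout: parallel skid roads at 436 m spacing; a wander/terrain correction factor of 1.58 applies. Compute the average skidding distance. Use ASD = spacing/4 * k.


Formula: ASD = (spacing / 4) * correction
Uncorrected distance = spacing / 4 = 436 / 4 = 109 m
ASD = 109 * 1.58 = 172 m

172


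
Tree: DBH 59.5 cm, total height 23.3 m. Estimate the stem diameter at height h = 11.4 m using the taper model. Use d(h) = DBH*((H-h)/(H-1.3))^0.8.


Taper: d(h) = DBH * ((H - h) / (H - 1.3))^0.8
Numerator = H - h = 23.3 - 11.4 = 11.9 m
Denominator = H - 1.3 = 23.3 - 1.3 = 22.0 m
Ratio = 11.9 / 22.0 = 0.54091
d = 59.5 * 0.54091^0.8 = 36.4 cm

36.4


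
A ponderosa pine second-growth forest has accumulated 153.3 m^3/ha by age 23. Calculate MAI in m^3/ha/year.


Formula: MAI = Total Volume / Stand Age
MAI = 153.3 m^3/ha / 23 years
MAI = 6.67 m^3/ha/year

6.67


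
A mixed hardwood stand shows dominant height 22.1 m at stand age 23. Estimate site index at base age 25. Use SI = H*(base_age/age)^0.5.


Formula: SI = H_dom * (base_age / age)^0.5
Age ratio = 25 / 23 = 1.08696
sqrt(age_ratio) = 1.04257
SI = 22.1 * 1.04257 = 23.0 m

23.0


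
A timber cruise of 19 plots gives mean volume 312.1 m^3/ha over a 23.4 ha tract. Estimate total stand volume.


Formula: Total Volume = Mean Volume per ha * Total Area
Total Volume = 312.1 m^3/ha * 23.4 ha
Total Volume = 7303 m^3

7303


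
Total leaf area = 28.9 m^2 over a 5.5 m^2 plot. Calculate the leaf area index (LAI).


Formula: LAI = total leaf area / ground area  (dimensionless)
LAI = 28.9 m^2 / 5.5 m^2
LAI = 5.25

5.25


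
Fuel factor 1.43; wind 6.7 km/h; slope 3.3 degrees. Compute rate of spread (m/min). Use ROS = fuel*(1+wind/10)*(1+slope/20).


Formula: ROS = fuel * (1 + wind/10) * (1 + slope/20)
Wind factor = 1 + 6.7/10 = 1.67
Slope factor = 1 + 3.3/20 = 1.165
ROS = 1.43 * 1.67 * 1.165 = 2.78 m/min

2.78


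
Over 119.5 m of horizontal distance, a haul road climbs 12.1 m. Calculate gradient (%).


Formula: Gradient = rise / run * 100
Gradient = 12.1 / 119.5 * 100 = 10.1%

10.1


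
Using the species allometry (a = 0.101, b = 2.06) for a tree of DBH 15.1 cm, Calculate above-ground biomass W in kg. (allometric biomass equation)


Formula: W = a * DBH^b  (allometric power law)
DBH^b = 15.1^2.06 = 268.3444
W = 0.101 * 268.3444 = 27.1 kg

27.1


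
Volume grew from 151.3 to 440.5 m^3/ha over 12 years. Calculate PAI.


Formula: PAI = (V_T2 - V_T1) / (T2 - T1)
Volume increment = 440.5 - 151.3 = 289.2 m^3/ha
PAI = 289.2 / 12 = 24.1 m^3/ha/year

24.1


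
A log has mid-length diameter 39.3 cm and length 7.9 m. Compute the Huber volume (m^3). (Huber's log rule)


Huber: V = Am * L,  Am = pi*(Dm/200)^2
Am = pi*(39.3/200)^2 = 0.121304 m^2
V = 0.121304*7.9 = 0.9583 m^3

0.9583


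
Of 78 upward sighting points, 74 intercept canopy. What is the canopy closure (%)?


Formula: Canopy closure = covered points / total points * 100
Closure = 74 / 78 * 100
Closure = 0.9487 * 100 = 94.9%

94.9


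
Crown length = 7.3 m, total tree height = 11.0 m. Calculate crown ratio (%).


Formula: Crown Ratio = (Crown Length / Total Height) * 100
CR = (7.3 m / 11.0 m) * 100
CR = 0.6636 * 100 = 66.4%

66.4


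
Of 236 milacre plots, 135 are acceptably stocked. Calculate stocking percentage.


Formula: Stocking % = stocked plots / total plots * 100
Stocking = 135 / 236 * 100
Stocking = 0.572 * 100 = 57.2%

57.2


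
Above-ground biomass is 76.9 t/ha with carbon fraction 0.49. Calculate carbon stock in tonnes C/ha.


Formula: Carbon Stock = Biomass * Carbon Fraction
C = 76.9 t/ha * 0.49
C = 37.7 t C/ha

37.7


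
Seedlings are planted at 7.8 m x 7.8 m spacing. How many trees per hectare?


Formula: TPH = 10000 m^2/ha / (spacing_x * spacing_y)
Area per tree = 7.8 m * 7.8 m = 60.84 m^2
TPH = 10000 / 60.84 = 164 trees/ha

164


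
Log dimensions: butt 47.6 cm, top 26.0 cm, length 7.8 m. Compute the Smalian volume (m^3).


Smalian: V = (A1 + A2)/2 * L,  A = pi*(D/200)^2
A1 = pi*(47.6/200)^2 = 0.177952 m^2
A2 = pi*(26.0/200)^2 = 0.053093 m^2
V = (0.177952+0.053093)/2*7.8 = 0.9011 m^3

0.9011


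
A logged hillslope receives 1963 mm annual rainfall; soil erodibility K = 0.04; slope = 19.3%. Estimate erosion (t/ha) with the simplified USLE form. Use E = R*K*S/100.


Formula: E = R * K * S / 100  (simplified USLE)
R * K = 1963 * 0.04 = 78.52
E = 78.52 * 19.3 / 100 = 15.15 t/ha

15.15


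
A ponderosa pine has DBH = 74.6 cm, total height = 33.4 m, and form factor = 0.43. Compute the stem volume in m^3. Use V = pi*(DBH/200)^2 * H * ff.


Formula: V = pi * (DBH/200)^2 * H * ff
Radius = DBH/200 = 74.6/200 = 0.373 m
Radius^2 = 0.373^2 = 0.139129 m^2
V = pi * 0.139129 * 33.4 * 0.43
V = 6.277 m^3

6.277


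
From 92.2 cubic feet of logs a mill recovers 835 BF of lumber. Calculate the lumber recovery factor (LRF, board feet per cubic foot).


Formula: LRF = Lumber Output (BF) / Log Input (ft^3)
LRF = 835 BF / 92.2 ft^3
LRF = 9.06 BF/ft^3

9.06


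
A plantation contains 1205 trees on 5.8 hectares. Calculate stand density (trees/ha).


Formula: Stand Density = N_trees / Area_ha
Density = 1205 trees / 5.8 ha
Density = 208 trees/ha

208


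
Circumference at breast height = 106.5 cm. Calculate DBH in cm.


Formula: DBH = C / pi
DBH = 106.5 / pi
pi = 3.14159...
DBH = 33.9 cm

33.9


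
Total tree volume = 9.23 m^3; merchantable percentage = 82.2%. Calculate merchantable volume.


Formula: MV = V_total * (merchantable_pct / 100)
Merchantable fraction = 82.2% / 100 = 0.822
MV = 9.23 m^3 * 0.822 = 7.587 m^3

7.587


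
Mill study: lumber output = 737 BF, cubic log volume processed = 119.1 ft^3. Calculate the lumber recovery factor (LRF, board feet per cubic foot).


Formula: LRF = Lumber Output (BF) / Log Input (ft^3)
LRF = 737 BF / 119.1 ft^3
LRF = 6.19 BF/ft^3

6.19


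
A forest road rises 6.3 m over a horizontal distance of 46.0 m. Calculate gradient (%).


Formula: Gradient = rise / run * 100
Gradient = 6.3 / 46.0 * 100 = 13.7%

13.7


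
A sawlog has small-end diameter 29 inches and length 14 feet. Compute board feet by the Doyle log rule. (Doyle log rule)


Doyle: BF = (D - 4)^2 * L / 16
Adjusted diameter = 29 - 4 = 25 in
(D-4)^2 = 25^2 = 625
BF = 625 * 14 / 16 = 547 BF

547


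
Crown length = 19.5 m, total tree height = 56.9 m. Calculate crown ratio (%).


Formula: Crown Ratio = (Crown Length / Total Height) * 100
CR = (19.5 m / 56.9 m) * 100
CR = 0.3427 * 100 = 34.3%

34.3


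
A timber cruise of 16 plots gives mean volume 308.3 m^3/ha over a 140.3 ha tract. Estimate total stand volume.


Formula: Total Volume = Mean Volume per ha * Total Area
Total Volume = 308.3 m^3/ha * 140.3 ha
Total Volume = 43254 m^3

43254


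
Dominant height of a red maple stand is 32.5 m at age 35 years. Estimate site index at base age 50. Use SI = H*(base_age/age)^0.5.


Formula: SI = H_dom * (base_age / age)^0.5
Age ratio = 50 / 35 = 1.42857
sqrt(age_ratio) = 1.19523
SI = 32.5 * 1.19523 = 38.8 m

38.8


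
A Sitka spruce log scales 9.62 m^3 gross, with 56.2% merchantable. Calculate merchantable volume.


Formula: MV = V_total * (merchantable_pct / 100)
Merchantable fraction = 56.2% / 100 = 0.562
MV = 9.62 m^3 * 0.562 = 5.406 m^3

5.406


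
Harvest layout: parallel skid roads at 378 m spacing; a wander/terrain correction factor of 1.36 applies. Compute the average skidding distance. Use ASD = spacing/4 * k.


Formula: ASD = (spacing / 4) * correction
Uncorrected distance = spacing / 4 = 378 / 4 = 94.5 m
ASD = 94.5 * 1.36 = 129 m

129


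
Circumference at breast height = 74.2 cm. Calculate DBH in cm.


Formula: DBH = C / pi
DBH = 74.2 / pi
pi = 3.14159...
DBH = 23.6 cm

23.6


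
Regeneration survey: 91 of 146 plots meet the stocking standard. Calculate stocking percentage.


Formula: Stocking % = stocked plots / total plots * 100
Stocking = 91 / 146 * 100
Stocking = 0.6233 * 100 = 62.3%

62.3


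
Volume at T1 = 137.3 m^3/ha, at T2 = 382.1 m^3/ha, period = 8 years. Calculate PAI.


Formula: PAI = (V_T2 - V_T1) / (T2 - T1)
Volume increment = 382.1 - 137.3 = 244.8 m^3/ha
PAI = 244.8 / 8 = 30.6 m^3/ha/year

30.6


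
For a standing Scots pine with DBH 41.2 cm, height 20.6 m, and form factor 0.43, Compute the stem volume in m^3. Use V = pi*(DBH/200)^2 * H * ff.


Formula: V = pi * (DBH/200)^2 * H * ff
Radius = DBH/200 = 41.2/200 = 0.206 m
Radius^2 = 0.206^2 = 0.042436 m^2
V = pi * 0.042436 * 20.6 * 0.43
V = 1.181 m^3

1.181


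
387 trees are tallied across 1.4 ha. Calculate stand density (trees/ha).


Formula: Stand Density = N_trees / Area_ha
Density = 387 trees / 1.4 ha
Density = 276 trees/ha

276


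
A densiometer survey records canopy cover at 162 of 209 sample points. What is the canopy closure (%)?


Formula: Canopy closure = covered points / total points * 100
Closure = 162 / 209 * 100
Closure = 0.7751 * 100 = 77.5%

77.5


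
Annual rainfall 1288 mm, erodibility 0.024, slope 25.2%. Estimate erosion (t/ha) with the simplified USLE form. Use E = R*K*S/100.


Formula: E = R * K * S / 100  (simplified USLE)
R * K = 1288 * 0.024 = 30.912
E = 30.912 * 25.2 / 100 = 7.79 t/ha

7.79


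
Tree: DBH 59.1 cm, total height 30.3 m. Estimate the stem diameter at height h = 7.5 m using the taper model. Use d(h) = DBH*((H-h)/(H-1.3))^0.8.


Taper: d(h) = DBH * ((H - h) / (H - 1.3))^0.8
Numerator = H - h = 30.3 - 7.5 = 22.8 m
Denominator = H - 1.3 = 30.3 - 1.3 = 29.0 m
Ratio = 22.8 / 29.0 = 0.78621
d = 59.1 * 0.78621^0.8 = 48.8 cm

48.8


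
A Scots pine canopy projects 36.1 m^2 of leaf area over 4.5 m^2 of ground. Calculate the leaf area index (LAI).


Formula: LAI = total leaf area / ground area  (dimensionless)
LAI = 36.1 m^2 / 4.5 m^2
LAI = 8.02

8.02


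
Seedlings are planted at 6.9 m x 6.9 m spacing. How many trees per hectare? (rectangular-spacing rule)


Formula: TPH = 10000 m^2/ha / (spacing_x * spacing_y)
Area per tree = 6.9 m * 6.9 m = 47.61 m^2
TPH = 10000 / 47.61 = 210 trees/ha

210


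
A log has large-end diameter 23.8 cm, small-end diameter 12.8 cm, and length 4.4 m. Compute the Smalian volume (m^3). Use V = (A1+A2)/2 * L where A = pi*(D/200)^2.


Smalian: V = (A1 + A2)/2 * L,  A = pi*(D/200)^2
A1 = pi*(23.8/200)^2 = 0.044488 m^2
A2 = pi*(12.8/200)^2 = 0.012868 m^2
V = (0.044488+0.012868)/2*4.4 = 0.1262 m^3

0.1262


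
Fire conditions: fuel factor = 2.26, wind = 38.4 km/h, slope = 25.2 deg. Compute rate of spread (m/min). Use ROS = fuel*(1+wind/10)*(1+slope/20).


Formula: ROS = fuel * (1 + wind/10) * (1 + slope/20)
Wind factor = 1 + 38.4/10 = 4.84
Slope factor = 1 + 25.2/20 = 2.26
ROS = 2.26 * 4.84 * 2.26 = 24.72 m/min

24.72


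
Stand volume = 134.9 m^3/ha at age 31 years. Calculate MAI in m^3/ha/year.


Formula: MAI = Total Volume / Stand Age
MAI = 134.9 m^3/ha / 31 years
MAI = 4.35 m^3/ha/year

4.35


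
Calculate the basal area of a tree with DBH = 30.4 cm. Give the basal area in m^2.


Formula: BA = pi * (DBH/2)^2 / 10000  (cm^2 to m^2)
Radius = DBH/2 = 30.4/2 = 15.2 cm
BA = pi * 15.2^2 / 10000
   = 725.8336 cm^2 / 10000
   = 0.0726 m^2

0.0726


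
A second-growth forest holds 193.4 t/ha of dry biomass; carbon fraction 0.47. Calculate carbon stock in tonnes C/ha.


Formula: Carbon Stock = Biomass * Carbon Fraction
C = 193.4 t/ha * 0.47
C = 90.9 t C/ha

90.9


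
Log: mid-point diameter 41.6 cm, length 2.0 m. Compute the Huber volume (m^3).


Huber: V = Am * L,  Am = pi*(Dm/200)^2
Am = pi*(41.6/200)^2 = 0.135918 m^2
V = 0.135918*2.0 = 0.2718 m^3

0.2718


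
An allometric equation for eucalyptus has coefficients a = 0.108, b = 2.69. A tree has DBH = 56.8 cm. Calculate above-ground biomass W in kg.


Formula: W = a * DBH^b  (allometric power law)
DBH^b = 56.8^2.69 = 52383.8028
W = 0.108 * 52383.8028 = 5657.5 kg

5657.5


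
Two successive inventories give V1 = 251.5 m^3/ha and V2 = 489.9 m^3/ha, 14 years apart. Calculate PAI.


Formula: PAI = (V_T2 - V_T1) / (T2 - T1)
Volume increment = 489.9 - 251.5 = 238.4 m^3/ha
PAI = 238.4 / 14 = 17.03 m^3/ha/year

17.03


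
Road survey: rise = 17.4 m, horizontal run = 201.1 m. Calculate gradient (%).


Formula: Gradient = rise / run * 100
Gradient = 17.4 / 201.1 * 100 = 8.7%

8.7


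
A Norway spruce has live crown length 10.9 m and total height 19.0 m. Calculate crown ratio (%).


Formula: Crown Ratio = (Crown Length / Total Height) * 100
CR = (10.9 m / 19.0 m) * 100
CR = 0.5737 * 100 = 57.4%

57.4


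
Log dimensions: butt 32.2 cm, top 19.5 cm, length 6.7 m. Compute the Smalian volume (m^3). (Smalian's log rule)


Smalian: V = (A1 + A2)/2 * L,  A = pi*(D/200)^2
A1 = pi*(32.2/200)^2 = 0.081433 m^2
A2 = pi*(19.5/200)^2 = 0.029865 m^2
V = (0.081433+0.029865)/2*6.7 = 0.3728 m^3

0.3728


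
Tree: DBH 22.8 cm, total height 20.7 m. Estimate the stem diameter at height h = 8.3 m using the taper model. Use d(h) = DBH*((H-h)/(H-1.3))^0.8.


Taper: d(h) = DBH * ((H - h) / (H - 1.3))^0.8
Numerator = H - h = 20.7 - 8.3 = 12.4 m
Denominator = H - 1.3 = 20.7 - 1.3 = 19.4 m
Ratio = 12.4 / 19.4 = 0.63918
d = 22.8 * 0.63918^0.8 = 15.9 cm

15.9


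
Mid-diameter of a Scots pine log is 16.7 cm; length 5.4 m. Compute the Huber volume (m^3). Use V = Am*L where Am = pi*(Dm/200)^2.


Huber: V = Am * L,  Am = pi*(Dm/200)^2
Am = pi*(16.7/200)^2 = 0.021904 m^2
V = 0.021904*5.4 = 0.1183 m^3

0.1183


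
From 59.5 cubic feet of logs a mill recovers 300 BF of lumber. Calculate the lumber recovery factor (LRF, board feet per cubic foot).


Formula: LRF = Lumber Output (BF) / Log Input (ft^3)
LRF = 300 BF / 59.5 ft^3
LRF = 5.04 BF/ft^3

5.04


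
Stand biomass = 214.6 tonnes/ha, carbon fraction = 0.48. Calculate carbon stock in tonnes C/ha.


Formula: Carbon Stock = Biomass * Carbon Fraction
C = 214.6 t/ha * 0.48
C = 103.0 t C/ha

103.0


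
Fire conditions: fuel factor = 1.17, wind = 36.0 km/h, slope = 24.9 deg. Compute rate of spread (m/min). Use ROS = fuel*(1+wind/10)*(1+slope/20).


Formula: ROS = fuel * (1 + wind/10) * (1 + slope/20)
Wind factor = 1 + 36.0/10 = 4.6
Slope factor = 1 + 24.9/20 = 2.245
ROS = 1.17 * 4.6 * 2.245 = 12.08 m/min

12.08


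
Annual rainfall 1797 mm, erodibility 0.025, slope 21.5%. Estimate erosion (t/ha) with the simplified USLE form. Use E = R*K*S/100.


Formula: E = R * K * S / 100  (simplified USLE)
R * K = 1797 * 0.025 = 44.925
E = 44.925 * 21.5 / 100 = 9.66 t/ha

9.66


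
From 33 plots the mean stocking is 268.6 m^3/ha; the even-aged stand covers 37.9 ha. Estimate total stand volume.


Formula: Total Volume = Mean Volume per ha * Total Area
Total Volume = 268.6 m^3/ha * 37.9 ha
Total Volume = 10180 m^3

10180


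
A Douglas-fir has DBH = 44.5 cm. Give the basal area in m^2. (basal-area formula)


Formula: BA = pi * (DBH/2)^2 / 10000  (cm^2 to m^2)
Radius = DBH/2 = 44.5/2 = 22.25 cm
BA = pi * 22.25^2 / 10000
   = 1555.2847 cm^2 / 10000
   = 0.1555 m^2

0.1555


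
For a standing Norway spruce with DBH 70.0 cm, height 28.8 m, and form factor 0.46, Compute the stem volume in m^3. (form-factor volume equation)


Formula: V = pi * (DBH/200)^2 * H * ff
Radius = DBH/200 = 70.0/200 = 0.35 m
Radius^2 = 0.35^2 = 0.1225 m^2
V = pi * 0.1225 * 28.8 * 0.46
V = 5.098 m^3

5.098


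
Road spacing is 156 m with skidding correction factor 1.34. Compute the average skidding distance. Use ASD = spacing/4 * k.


Formula: ASD = (spacing / 4) * correction
Uncorrected distance = spacing / 4 = 156 / 4 = 39 m
ASD = 39 * 1.34 = 52 m

52


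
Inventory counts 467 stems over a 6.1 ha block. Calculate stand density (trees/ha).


Formula: Stand Density = N_trees / Area_ha
Density = 467 trees / 6.1 ha
Density = 77 trees/ha

77


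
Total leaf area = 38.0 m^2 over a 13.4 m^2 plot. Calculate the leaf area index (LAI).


Formula: LAI = total leaf area / ground area  (dimensionless)
LAI = 38.0 m^2 / 13.4 m^2
LAI = 2.84

2.84


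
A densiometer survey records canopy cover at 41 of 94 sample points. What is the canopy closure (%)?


Formula: Canopy closure = covered points / total points * 100
Closure = 41 / 94 * 100
Closure = 0.4362 * 100 = 43.6%

43.6


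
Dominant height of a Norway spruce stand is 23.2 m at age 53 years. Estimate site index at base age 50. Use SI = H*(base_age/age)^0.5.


Formula: SI = H_dom * (base_age / age)^0.5
Age ratio = 50 / 53 = 0.9434
sqrt(age_ratio) = 0.97129
SI = 23.2 * 0.97129 = 22.5 m

22.5


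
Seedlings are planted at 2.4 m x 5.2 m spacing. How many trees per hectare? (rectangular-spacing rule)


Formula: TPH = 10000 m^2/ha / (spacing_x * spacing_y)
Area per tree = 2.4 m * 5.2 m = 12.48 m^2
TPH = 10000 / 12.48 = 801 trees/ha

801


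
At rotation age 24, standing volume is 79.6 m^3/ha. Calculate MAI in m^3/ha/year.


Formula: MAI = Total Volume / Stand Age
MAI = 79.6 m^3/ha / 24 years
MAI = 3.32 m^3/ha/year

3.32


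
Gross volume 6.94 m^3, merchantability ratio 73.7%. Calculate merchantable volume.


Formula: MV = V_total * (merchantable_pct / 100)
Merchantable fraction = 73.7% / 100 = 0.737
MV = 6.94 m^3 * 0.737 = 5.115 m^3

5.115


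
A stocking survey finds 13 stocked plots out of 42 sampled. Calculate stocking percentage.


Formula: Stocking % = stocked plots / total plots * 100
Stocking = 13 / 42 * 100
Stocking = 0.3095 * 100 = 31.0%

31.0


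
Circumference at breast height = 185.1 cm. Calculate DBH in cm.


Formula: DBH = C / pi
DBH = 185.1 / pi
pi = 3.14159...
DBH = 58.9 cm

58.9


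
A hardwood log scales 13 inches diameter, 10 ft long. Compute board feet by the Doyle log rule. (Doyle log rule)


Doyle: BF = (D - 4)^2 * L / 16
Adjusted diameter = 13 - 4 = 9 in
(D-4)^2 = 9^2 = 81
BF = 81 * 10 / 16 = 51 BF

51


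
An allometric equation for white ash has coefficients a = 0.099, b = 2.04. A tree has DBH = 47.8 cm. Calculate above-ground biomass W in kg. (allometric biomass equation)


Formula: W = a * DBH^b  (allometric power law)
DBH^b = 47.8^2.04 = 2667.0608
W = 0.099 * 2667.0608 = 264.0 kg

264.0


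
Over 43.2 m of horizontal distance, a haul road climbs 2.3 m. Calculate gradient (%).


Formula: Gradient = rise / run * 100
Gradient = 2.3 / 43.2 * 100 = 5.3%

5.3


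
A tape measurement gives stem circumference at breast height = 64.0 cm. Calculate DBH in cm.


Formula: DBH = C / pi
DBH = 64.0 / pi
pi = 3.14159...
DBH = 20.4 cm

20.4
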